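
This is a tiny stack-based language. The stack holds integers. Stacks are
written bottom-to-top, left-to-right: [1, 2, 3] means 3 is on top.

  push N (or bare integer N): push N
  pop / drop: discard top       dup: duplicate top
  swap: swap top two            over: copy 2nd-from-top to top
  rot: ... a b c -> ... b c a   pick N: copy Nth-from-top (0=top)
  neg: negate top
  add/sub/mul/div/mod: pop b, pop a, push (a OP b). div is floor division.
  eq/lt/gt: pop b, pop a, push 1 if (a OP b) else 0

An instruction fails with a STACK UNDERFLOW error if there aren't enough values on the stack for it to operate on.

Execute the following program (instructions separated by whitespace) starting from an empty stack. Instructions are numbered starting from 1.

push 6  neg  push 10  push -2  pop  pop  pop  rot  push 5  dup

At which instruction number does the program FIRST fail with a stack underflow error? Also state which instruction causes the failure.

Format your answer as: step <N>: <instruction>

Answer: step 8: rot

Derivation:
Step 1 ('push 6'): stack = [6], depth = 1
Step 2 ('neg'): stack = [-6], depth = 1
Step 3 ('push 10'): stack = [-6, 10], depth = 2
Step 4 ('push -2'): stack = [-6, 10, -2], depth = 3
Step 5 ('pop'): stack = [-6, 10], depth = 2
Step 6 ('pop'): stack = [-6], depth = 1
Step 7 ('pop'): stack = [], depth = 0
Step 8 ('rot'): needs 3 value(s) but depth is 0 — STACK UNDERFLOW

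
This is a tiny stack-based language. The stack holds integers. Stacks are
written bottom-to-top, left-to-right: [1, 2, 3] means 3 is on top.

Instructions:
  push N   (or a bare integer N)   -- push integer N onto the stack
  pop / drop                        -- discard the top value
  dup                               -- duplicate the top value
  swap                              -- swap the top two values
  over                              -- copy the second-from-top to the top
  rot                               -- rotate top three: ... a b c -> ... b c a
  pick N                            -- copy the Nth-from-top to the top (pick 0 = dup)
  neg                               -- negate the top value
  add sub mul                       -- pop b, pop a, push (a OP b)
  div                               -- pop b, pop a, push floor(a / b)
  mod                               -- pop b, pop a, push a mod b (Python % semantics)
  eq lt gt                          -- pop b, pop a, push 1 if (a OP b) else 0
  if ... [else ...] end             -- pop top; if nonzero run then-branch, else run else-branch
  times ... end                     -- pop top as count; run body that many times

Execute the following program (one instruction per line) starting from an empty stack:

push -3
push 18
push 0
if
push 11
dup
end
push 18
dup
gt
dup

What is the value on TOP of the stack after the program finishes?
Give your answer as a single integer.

Answer: 0

Derivation:
After 'push -3': [-3]
After 'push 18': [-3, 18]
After 'push 0': [-3, 18, 0]
After 'if': [-3, 18]
After 'push 18': [-3, 18, 18]
After 'dup': [-3, 18, 18, 18]
After 'gt': [-3, 18, 0]
After 'dup': [-3, 18, 0, 0]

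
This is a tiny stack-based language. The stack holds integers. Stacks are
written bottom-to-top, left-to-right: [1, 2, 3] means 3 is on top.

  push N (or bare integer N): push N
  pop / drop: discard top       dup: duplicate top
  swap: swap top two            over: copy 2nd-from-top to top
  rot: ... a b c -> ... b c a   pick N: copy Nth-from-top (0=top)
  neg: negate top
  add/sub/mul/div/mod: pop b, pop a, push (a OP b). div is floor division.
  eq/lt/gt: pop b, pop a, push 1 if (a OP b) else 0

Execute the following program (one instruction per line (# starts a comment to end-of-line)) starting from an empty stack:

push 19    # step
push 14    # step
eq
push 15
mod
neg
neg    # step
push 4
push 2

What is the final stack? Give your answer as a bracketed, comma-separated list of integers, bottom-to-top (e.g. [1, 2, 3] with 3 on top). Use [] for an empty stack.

Answer: [0, 4, 2]

Derivation:
After 'push 19': [19]
After 'push 14': [19, 14]
After 'eq': [0]
After 'push 15': [0, 15]
After 'mod': [0]
After 'neg': [0]
After 'neg': [0]
After 'push 4': [0, 4]
After 'push 2': [0, 4, 2]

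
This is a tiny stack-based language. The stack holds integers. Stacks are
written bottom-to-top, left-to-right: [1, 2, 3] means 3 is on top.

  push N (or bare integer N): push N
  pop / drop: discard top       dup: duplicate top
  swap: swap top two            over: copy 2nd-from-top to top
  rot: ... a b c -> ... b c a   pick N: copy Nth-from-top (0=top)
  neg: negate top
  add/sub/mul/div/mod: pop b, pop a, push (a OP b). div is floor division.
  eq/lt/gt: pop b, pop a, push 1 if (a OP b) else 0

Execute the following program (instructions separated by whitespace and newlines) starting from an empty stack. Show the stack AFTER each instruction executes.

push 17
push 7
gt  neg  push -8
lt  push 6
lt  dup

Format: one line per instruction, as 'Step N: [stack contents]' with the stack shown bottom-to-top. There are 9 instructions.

Step 1: [17]
Step 2: [17, 7]
Step 3: [1]
Step 4: [-1]
Step 5: [-1, -8]
Step 6: [0]
Step 7: [0, 6]
Step 8: [1]
Step 9: [1, 1]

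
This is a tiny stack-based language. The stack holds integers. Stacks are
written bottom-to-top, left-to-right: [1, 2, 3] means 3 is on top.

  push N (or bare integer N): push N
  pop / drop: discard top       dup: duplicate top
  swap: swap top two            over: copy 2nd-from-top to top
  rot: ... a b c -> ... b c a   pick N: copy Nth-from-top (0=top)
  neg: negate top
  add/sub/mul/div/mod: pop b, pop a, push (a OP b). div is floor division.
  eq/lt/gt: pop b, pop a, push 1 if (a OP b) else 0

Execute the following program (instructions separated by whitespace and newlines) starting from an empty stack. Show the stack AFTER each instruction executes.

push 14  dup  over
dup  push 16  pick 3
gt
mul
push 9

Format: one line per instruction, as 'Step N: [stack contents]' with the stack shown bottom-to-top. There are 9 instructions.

Step 1: [14]
Step 2: [14, 14]
Step 3: [14, 14, 14]
Step 4: [14, 14, 14, 14]
Step 5: [14, 14, 14, 14, 16]
Step 6: [14, 14, 14, 14, 16, 14]
Step 7: [14, 14, 14, 14, 1]
Step 8: [14, 14, 14, 14]
Step 9: [14, 14, 14, 14, 9]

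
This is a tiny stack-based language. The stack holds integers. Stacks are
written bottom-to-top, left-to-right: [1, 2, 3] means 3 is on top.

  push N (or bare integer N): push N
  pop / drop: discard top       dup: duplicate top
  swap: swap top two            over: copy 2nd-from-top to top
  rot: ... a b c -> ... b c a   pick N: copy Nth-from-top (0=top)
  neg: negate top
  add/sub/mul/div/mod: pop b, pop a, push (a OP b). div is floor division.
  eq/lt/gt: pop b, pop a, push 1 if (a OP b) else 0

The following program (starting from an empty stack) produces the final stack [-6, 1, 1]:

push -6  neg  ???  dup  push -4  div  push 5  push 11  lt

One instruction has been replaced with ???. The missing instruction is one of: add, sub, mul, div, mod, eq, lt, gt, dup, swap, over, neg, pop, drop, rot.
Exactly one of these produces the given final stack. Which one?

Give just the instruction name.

Stack before ???: [6]
Stack after ???:  [-6]
The instruction that transforms [6] -> [-6] is: neg

Answer: neg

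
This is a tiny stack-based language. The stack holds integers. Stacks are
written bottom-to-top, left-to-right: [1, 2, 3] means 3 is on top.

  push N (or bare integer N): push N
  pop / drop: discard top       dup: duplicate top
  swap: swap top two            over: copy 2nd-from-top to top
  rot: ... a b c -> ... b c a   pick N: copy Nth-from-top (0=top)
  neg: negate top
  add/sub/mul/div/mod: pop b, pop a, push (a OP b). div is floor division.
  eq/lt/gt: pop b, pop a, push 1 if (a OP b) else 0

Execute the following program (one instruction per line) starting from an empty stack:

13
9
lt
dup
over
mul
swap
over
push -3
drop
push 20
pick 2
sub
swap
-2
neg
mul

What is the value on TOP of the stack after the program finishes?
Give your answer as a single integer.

After 'push 13': [13]
After 'push 9': [13, 9]
After 'lt': [0]
After 'dup': [0, 0]
After 'over': [0, 0, 0]
After 'mul': [0, 0]
After 'swap': [0, 0]
After 'over': [0, 0, 0]
After 'push -3': [0, 0, 0, -3]
After 'drop': [0, 0, 0]
After 'push 20': [0, 0, 0, 20]
After 'pick 2': [0, 0, 0, 20, 0]
After 'sub': [0, 0, 0, 20]
After 'swap': [0, 0, 20, 0]
After 'push -2': [0, 0, 20, 0, -2]
After 'neg': [0, 0, 20, 0, 2]
After 'mul': [0, 0, 20, 0]

Answer: 0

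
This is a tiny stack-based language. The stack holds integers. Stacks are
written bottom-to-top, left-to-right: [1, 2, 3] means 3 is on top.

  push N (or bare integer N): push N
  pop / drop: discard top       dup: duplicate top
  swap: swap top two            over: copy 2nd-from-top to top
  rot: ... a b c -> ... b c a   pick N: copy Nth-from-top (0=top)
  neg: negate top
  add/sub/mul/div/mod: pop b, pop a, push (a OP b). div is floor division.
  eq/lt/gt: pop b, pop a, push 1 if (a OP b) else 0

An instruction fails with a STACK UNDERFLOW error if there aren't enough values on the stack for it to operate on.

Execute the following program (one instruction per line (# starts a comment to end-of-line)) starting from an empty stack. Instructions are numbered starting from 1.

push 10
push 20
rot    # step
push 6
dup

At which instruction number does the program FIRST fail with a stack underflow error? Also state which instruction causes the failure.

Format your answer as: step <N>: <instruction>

Answer: step 3: rot

Derivation:
Step 1 ('push 10'): stack = [10], depth = 1
Step 2 ('push 20'): stack = [10, 20], depth = 2
Step 3 ('rot'): needs 3 value(s) but depth is 2 — STACK UNDERFLOW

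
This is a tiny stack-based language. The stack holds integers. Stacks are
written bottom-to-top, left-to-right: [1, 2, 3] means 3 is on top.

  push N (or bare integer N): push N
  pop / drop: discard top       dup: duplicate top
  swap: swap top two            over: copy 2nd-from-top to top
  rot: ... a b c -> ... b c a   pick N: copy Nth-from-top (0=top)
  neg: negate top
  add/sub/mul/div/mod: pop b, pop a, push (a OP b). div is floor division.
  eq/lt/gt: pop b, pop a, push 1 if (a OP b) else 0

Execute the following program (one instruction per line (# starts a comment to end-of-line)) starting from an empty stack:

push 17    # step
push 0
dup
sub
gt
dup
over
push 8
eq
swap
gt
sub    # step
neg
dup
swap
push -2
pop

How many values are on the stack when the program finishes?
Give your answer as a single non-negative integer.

After 'push 17': stack = [17] (depth 1)
After 'push 0': stack = [17, 0] (depth 2)
After 'dup': stack = [17, 0, 0] (depth 3)
After 'sub': stack = [17, 0] (depth 2)
After 'gt': stack = [1] (depth 1)
After 'dup': stack = [1, 1] (depth 2)
After 'over': stack = [1, 1, 1] (depth 3)
After 'push 8': stack = [1, 1, 1, 8] (depth 4)
After 'eq': stack = [1, 1, 0] (depth 3)
After 'swap': stack = [1, 0, 1] (depth 3)
After 'gt': stack = [1, 0] (depth 2)
After 'sub': stack = [1] (depth 1)
After 'neg': stack = [-1] (depth 1)
After 'dup': stack = [-1, -1] (depth 2)
After 'swap': stack = [-1, -1] (depth 2)
After 'push -2': stack = [-1, -1, -2] (depth 3)
After 'pop': stack = [-1, -1] (depth 2)

Answer: 2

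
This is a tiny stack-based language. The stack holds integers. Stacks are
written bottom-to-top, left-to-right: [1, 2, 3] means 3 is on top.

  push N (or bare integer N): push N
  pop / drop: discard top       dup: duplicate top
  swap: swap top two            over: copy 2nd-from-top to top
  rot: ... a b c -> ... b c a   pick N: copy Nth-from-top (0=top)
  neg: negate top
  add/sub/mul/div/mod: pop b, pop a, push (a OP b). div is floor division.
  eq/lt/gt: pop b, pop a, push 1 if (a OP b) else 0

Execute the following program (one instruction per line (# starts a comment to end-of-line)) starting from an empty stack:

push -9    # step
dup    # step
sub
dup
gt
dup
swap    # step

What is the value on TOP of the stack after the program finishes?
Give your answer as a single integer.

Answer: 0

Derivation:
After 'push -9': [-9]
After 'dup': [-9, -9]
After 'sub': [0]
After 'dup': [0, 0]
After 'gt': [0]
After 'dup': [0, 0]
After 'swap': [0, 0]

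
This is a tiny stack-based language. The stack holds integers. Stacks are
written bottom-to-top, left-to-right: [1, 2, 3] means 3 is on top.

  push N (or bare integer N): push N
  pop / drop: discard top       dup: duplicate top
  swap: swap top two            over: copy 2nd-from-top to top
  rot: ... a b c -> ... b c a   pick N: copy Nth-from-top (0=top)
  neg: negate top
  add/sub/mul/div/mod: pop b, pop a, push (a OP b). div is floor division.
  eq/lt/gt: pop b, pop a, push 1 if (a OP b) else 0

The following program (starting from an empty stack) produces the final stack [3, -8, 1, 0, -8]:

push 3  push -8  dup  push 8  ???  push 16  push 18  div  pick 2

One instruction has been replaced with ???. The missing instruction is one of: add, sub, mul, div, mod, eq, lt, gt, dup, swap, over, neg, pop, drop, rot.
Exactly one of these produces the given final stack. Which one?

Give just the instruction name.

Answer: lt

Derivation:
Stack before ???: [3, -8, -8, 8]
Stack after ???:  [3, -8, 1]
The instruction that transforms [3, -8, -8, 8] -> [3, -8, 1] is: lt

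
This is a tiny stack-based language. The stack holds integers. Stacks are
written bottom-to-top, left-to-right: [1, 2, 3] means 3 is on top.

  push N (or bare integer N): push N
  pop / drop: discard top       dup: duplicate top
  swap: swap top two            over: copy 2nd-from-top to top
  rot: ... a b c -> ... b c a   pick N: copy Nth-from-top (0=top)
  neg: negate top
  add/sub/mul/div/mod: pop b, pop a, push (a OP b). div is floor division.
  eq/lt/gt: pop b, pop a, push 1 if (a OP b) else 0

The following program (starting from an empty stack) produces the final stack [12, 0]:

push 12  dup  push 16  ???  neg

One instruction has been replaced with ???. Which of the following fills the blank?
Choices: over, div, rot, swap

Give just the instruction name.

Stack before ???: [12, 12, 16]
Stack after ???:  [12, 0]
Checking each choice:
  over: produces [12, 12, 16, -12]
  div: MATCH
  rot: produces [12, 16, -12]
  swap: produces [12, 16, -12]


Answer: div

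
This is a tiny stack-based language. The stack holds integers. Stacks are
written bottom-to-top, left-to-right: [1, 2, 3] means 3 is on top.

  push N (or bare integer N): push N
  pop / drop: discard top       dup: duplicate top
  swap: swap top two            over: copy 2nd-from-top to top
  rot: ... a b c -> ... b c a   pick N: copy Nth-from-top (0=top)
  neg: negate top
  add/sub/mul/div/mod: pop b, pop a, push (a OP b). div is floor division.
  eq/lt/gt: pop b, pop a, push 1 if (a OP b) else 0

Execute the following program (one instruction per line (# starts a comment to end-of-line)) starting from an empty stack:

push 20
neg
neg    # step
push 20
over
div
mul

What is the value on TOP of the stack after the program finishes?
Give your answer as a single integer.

After 'push 20': [20]
After 'neg': [-20]
After 'neg': [20]
After 'push 20': [20, 20]
After 'over': [20, 20, 20]
After 'div': [20, 1]
After 'mul': [20]

Answer: 20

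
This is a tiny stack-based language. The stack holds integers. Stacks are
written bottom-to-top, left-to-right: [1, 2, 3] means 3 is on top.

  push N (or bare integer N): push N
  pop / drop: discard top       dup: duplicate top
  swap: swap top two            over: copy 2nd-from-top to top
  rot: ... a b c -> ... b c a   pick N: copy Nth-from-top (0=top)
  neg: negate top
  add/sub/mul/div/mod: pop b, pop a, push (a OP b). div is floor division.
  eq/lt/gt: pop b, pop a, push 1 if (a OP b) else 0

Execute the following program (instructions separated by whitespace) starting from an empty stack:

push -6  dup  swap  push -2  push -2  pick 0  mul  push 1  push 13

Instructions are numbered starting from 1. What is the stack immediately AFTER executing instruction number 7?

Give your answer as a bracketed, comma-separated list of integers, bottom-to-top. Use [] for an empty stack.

Step 1 ('push -6'): [-6]
Step 2 ('dup'): [-6, -6]
Step 3 ('swap'): [-6, -6]
Step 4 ('push -2'): [-6, -6, -2]
Step 5 ('push -2'): [-6, -6, -2, -2]
Step 6 ('pick 0'): [-6, -6, -2, -2, -2]
Step 7 ('mul'): [-6, -6, -2, 4]

Answer: [-6, -6, -2, 4]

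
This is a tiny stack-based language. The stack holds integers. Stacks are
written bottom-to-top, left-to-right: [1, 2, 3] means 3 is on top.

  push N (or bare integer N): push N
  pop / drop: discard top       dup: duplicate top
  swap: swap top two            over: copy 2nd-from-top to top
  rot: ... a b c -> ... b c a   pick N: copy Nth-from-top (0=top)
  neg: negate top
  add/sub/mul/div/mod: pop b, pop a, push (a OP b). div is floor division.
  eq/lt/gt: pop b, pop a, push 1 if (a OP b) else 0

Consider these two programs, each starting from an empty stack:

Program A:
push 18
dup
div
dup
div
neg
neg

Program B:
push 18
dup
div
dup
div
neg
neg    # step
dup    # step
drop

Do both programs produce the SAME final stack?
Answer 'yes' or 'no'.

Answer: yes

Derivation:
Program A trace:
  After 'push 18': [18]
  After 'dup': [18, 18]
  After 'div': [1]
  After 'dup': [1, 1]
  After 'div': [1]
  After 'neg': [-1]
  After 'neg': [1]
Program A final stack: [1]

Program B trace:
  After 'push 18': [18]
  After 'dup': [18, 18]
  After 'div': [1]
  After 'dup': [1, 1]
  After 'div': [1]
  After 'neg': [-1]
  After 'neg': [1]
  After 'dup': [1, 1]
  After 'drop': [1]
Program B final stack: [1]
Same: yes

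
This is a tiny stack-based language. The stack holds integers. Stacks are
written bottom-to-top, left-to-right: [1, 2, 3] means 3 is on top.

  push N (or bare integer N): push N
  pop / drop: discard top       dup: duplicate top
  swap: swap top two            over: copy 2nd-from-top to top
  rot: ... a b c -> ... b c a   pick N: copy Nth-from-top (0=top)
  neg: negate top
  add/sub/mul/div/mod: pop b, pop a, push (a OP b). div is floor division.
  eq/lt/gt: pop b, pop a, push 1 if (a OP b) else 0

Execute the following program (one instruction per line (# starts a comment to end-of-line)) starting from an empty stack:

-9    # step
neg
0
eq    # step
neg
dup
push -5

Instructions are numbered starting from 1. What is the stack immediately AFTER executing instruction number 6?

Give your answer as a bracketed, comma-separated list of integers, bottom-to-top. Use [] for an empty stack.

Step 1 ('-9'): [-9]
Step 2 ('neg'): [9]
Step 3 ('0'): [9, 0]
Step 4 ('eq'): [0]
Step 5 ('neg'): [0]
Step 6 ('dup'): [0, 0]

Answer: [0, 0]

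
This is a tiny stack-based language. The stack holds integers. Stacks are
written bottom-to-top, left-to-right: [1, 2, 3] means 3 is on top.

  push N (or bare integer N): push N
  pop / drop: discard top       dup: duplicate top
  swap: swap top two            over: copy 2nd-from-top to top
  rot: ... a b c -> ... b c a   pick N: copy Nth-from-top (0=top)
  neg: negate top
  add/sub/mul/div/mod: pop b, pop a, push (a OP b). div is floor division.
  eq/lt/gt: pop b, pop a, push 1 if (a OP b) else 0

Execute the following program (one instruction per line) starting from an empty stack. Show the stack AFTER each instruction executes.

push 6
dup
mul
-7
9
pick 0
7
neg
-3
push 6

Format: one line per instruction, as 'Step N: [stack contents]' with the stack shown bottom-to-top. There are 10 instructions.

Step 1: [6]
Step 2: [6, 6]
Step 3: [36]
Step 4: [36, -7]
Step 5: [36, -7, 9]
Step 6: [36, -7, 9, 9]
Step 7: [36, -7, 9, 9, 7]
Step 8: [36, -7, 9, 9, -7]
Step 9: [36, -7, 9, 9, -7, -3]
Step 10: [36, -7, 9, 9, -7, -3, 6]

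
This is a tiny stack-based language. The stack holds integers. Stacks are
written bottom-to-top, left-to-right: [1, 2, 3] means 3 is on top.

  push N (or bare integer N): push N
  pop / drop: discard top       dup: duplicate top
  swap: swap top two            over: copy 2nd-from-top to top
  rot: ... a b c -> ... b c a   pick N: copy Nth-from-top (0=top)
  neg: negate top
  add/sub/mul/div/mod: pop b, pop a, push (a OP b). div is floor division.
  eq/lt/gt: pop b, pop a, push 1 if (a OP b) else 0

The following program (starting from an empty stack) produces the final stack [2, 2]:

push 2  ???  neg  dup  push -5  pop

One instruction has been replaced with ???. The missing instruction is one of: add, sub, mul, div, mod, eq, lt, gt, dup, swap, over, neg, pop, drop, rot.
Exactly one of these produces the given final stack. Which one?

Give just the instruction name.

Stack before ???: [2]
Stack after ???:  [-2]
The instruction that transforms [2] -> [-2] is: neg

Answer: neg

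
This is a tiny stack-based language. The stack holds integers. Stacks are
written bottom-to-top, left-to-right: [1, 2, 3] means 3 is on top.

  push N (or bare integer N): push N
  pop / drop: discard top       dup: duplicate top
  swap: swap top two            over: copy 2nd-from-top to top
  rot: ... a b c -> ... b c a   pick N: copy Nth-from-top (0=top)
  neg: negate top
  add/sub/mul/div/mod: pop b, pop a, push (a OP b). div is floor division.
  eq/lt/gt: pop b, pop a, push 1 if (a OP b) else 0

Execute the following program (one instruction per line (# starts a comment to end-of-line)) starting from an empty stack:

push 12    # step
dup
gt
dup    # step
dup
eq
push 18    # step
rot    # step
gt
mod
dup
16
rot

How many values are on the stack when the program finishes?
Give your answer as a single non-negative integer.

Answer: 3

Derivation:
After 'push 12': stack = [12] (depth 1)
After 'dup': stack = [12, 12] (depth 2)
After 'gt': stack = [0] (depth 1)
After 'dup': stack = [0, 0] (depth 2)
After 'dup': stack = [0, 0, 0] (depth 3)
After 'eq': stack = [0, 1] (depth 2)
After 'push 18': stack = [0, 1, 18] (depth 3)
After 'rot': stack = [1, 18, 0] (depth 3)
After 'gt': stack = [1, 1] (depth 2)
After 'mod': stack = [0] (depth 1)
After 'dup': stack = [0, 0] (depth 2)
After 'push 16': stack = [0, 0, 16] (depth 3)
After 'rot': stack = [0, 16, 0] (depth 3)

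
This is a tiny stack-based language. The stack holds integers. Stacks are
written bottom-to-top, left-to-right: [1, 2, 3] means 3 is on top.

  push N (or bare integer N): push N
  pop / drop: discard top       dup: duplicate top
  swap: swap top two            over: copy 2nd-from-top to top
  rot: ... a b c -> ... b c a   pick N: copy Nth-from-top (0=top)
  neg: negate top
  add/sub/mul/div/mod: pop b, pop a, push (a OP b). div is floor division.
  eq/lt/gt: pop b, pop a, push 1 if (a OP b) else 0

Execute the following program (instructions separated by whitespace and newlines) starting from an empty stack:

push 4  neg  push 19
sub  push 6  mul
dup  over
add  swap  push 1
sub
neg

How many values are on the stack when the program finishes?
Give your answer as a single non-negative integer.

After 'push 4': stack = [4] (depth 1)
After 'neg': stack = [-4] (depth 1)
After 'push 19': stack = [-4, 19] (depth 2)
After 'sub': stack = [-23] (depth 1)
After 'push 6': stack = [-23, 6] (depth 2)
After 'mul': stack = [-138] (depth 1)
After 'dup': stack = [-138, -138] (depth 2)
After 'over': stack = [-138, -138, -138] (depth 3)
After 'add': stack = [-138, -276] (depth 2)
After 'swap': stack = [-276, -138] (depth 2)
After 'push 1': stack = [-276, -138, 1] (depth 3)
After 'sub': stack = [-276, -139] (depth 2)
After 'neg': stack = [-276, 139] (depth 2)

Answer: 2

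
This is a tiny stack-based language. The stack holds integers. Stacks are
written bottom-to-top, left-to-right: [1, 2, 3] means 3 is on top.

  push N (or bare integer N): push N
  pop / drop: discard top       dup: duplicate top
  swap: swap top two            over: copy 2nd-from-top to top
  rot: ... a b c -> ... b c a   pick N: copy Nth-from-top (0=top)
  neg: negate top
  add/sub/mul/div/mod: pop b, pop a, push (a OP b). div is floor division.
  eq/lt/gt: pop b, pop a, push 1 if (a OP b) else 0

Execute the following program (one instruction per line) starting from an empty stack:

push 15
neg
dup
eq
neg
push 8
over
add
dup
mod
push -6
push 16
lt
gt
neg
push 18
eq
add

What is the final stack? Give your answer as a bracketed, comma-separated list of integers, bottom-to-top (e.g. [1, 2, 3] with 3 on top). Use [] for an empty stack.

After 'push 15': [15]
After 'neg': [-15]
After 'dup': [-15, -15]
After 'eq': [1]
After 'neg': [-1]
After 'push 8': [-1, 8]
After 'over': [-1, 8, -1]
After 'add': [-1, 7]
After 'dup': [-1, 7, 7]
After 'mod': [-1, 0]
After 'push -6': [-1, 0, -6]
After 'push 16': [-1, 0, -6, 16]
After 'lt': [-1, 0, 1]
After 'gt': [-1, 0]
After 'neg': [-1, 0]
After 'push 18': [-1, 0, 18]
After 'eq': [-1, 0]
After 'add': [-1]

Answer: [-1]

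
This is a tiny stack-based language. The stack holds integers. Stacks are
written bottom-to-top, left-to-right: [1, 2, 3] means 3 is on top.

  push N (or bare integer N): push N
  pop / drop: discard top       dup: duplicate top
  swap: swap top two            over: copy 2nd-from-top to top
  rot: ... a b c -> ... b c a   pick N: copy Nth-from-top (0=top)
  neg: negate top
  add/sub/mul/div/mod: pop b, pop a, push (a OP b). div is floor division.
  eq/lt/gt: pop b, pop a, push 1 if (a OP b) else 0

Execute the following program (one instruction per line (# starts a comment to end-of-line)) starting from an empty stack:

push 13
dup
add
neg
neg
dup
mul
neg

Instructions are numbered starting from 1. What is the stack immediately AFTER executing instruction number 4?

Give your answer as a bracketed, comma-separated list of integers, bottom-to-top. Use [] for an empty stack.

Step 1 ('push 13'): [13]
Step 2 ('dup'): [13, 13]
Step 3 ('add'): [26]
Step 4 ('neg'): [-26]

Answer: [-26]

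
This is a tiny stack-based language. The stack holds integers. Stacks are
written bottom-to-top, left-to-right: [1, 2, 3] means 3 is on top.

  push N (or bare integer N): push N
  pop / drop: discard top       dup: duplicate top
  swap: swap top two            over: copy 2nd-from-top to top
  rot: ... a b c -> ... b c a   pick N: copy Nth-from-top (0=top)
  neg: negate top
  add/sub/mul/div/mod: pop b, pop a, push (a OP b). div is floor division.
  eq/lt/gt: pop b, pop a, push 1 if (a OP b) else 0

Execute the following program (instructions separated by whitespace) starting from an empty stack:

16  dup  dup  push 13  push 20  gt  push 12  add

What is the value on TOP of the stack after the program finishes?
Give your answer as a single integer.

After 'push 16': [16]
After 'dup': [16, 16]
After 'dup': [16, 16, 16]
After 'push 13': [16, 16, 16, 13]
After 'push 20': [16, 16, 16, 13, 20]
After 'gt': [16, 16, 16, 0]
After 'push 12': [16, 16, 16, 0, 12]
After 'add': [16, 16, 16, 12]

Answer: 12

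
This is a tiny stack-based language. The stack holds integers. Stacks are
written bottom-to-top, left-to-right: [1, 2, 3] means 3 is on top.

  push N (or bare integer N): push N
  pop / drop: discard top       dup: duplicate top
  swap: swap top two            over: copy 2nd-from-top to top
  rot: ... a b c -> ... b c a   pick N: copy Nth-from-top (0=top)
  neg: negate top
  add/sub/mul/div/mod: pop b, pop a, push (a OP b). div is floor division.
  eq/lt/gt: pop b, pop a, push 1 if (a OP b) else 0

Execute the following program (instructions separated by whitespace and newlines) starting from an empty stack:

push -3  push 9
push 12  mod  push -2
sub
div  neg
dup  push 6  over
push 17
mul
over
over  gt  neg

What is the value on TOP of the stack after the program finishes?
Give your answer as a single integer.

Answer: 0

Derivation:
After 'push -3': [-3]
After 'push 9': [-3, 9]
After 'push 12': [-3, 9, 12]
After 'mod': [-3, 9]
After 'push -2': [-3, 9, -2]
After 'sub': [-3, 11]
After 'div': [-1]
After 'neg': [1]
After 'dup': [1, 1]
After 'push 6': [1, 1, 6]
After 'over': [1, 1, 6, 1]
After 'push 17': [1, 1, 6, 1, 17]
After 'mul': [1, 1, 6, 17]
After 'over': [1, 1, 6, 17, 6]
After 'over': [1, 1, 6, 17, 6, 17]
After 'gt': [1, 1, 6, 17, 0]
After 'neg': [1, 1, 6, 17, 0]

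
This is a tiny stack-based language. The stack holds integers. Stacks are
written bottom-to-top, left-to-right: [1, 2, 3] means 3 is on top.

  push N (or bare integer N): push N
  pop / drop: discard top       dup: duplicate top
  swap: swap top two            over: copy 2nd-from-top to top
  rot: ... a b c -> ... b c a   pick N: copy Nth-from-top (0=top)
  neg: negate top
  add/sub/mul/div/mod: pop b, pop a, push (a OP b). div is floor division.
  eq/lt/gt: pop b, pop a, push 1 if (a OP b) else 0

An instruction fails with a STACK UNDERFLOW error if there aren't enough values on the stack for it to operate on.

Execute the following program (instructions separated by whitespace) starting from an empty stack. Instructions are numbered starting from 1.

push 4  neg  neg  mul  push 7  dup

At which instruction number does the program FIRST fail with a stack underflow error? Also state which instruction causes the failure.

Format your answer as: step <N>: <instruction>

Answer: step 4: mul

Derivation:
Step 1 ('push 4'): stack = [4], depth = 1
Step 2 ('neg'): stack = [-4], depth = 1
Step 3 ('neg'): stack = [4], depth = 1
Step 4 ('mul'): needs 2 value(s) but depth is 1 — STACK UNDERFLOW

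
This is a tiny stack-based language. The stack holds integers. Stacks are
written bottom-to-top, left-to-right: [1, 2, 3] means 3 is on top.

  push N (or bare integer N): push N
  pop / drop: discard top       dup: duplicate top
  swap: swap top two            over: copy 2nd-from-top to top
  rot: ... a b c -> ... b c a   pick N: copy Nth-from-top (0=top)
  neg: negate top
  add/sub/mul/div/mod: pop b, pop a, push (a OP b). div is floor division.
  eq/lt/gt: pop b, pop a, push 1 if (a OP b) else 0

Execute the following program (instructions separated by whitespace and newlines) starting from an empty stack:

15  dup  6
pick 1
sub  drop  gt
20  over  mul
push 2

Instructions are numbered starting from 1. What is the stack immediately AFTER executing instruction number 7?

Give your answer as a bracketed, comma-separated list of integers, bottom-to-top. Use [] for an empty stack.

Answer: [0]

Derivation:
Step 1 ('15'): [15]
Step 2 ('dup'): [15, 15]
Step 3 ('6'): [15, 15, 6]
Step 4 ('pick 1'): [15, 15, 6, 15]
Step 5 ('sub'): [15, 15, -9]
Step 6 ('drop'): [15, 15]
Step 7 ('gt'): [0]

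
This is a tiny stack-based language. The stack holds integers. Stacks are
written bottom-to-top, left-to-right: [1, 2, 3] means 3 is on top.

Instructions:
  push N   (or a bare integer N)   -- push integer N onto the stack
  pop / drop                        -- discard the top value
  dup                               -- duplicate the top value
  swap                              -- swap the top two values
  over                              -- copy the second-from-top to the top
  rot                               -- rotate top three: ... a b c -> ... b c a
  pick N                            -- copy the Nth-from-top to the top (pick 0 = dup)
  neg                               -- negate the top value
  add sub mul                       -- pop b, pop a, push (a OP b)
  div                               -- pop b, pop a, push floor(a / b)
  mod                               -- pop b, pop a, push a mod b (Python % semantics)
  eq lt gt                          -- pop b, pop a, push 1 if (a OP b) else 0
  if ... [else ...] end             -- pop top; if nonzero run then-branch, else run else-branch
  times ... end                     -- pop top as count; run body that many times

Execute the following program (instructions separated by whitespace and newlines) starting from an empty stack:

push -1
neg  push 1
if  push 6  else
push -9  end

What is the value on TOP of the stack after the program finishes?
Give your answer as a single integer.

After 'push -1': [-1]
After 'neg': [1]
After 'push 1': [1, 1]
After 'if': [1]
After 'push 6': [1, 6]

Answer: 6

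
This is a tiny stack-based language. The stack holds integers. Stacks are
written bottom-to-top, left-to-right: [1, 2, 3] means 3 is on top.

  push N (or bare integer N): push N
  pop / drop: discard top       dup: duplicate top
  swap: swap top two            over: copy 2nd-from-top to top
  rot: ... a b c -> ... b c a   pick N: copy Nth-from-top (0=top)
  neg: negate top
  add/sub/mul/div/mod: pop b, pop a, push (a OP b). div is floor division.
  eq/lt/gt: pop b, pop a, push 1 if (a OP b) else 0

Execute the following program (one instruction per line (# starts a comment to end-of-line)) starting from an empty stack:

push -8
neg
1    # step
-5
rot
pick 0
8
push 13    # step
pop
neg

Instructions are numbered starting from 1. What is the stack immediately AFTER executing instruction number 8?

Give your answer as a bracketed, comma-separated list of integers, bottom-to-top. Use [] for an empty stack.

Step 1 ('push -8'): [-8]
Step 2 ('neg'): [8]
Step 3 ('1'): [8, 1]
Step 4 ('-5'): [8, 1, -5]
Step 5 ('rot'): [1, -5, 8]
Step 6 ('pick 0'): [1, -5, 8, 8]
Step 7 ('8'): [1, -5, 8, 8, 8]
Step 8 ('push 13'): [1, -5, 8, 8, 8, 13]

Answer: [1, -5, 8, 8, 8, 13]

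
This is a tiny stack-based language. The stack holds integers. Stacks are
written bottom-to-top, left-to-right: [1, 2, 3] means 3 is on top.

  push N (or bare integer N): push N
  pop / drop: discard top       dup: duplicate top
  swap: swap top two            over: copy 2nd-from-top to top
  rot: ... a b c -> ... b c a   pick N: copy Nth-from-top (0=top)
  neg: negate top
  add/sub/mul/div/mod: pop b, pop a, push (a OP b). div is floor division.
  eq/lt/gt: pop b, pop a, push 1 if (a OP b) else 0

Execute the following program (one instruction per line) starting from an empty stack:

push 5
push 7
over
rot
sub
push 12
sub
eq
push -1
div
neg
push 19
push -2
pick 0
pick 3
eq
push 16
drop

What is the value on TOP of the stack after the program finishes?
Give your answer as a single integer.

Answer: 0

Derivation:
After 'push 5': [5]
After 'push 7': [5, 7]
After 'over': [5, 7, 5]
After 'rot': [7, 5, 5]
After 'sub': [7, 0]
After 'push 12': [7, 0, 12]
After 'sub': [7, -12]
After 'eq': [0]
After 'push -1': [0, -1]
After 'div': [0]
After 'neg': [0]
After 'push 19': [0, 19]
After 'push -2': [0, 19, -2]
After 'pick 0': [0, 19, -2, -2]
After 'pick 3': [0, 19, -2, -2, 0]
After 'eq': [0, 19, -2, 0]
After 'push 16': [0, 19, -2, 0, 16]
After 'drop': [0, 19, -2, 0]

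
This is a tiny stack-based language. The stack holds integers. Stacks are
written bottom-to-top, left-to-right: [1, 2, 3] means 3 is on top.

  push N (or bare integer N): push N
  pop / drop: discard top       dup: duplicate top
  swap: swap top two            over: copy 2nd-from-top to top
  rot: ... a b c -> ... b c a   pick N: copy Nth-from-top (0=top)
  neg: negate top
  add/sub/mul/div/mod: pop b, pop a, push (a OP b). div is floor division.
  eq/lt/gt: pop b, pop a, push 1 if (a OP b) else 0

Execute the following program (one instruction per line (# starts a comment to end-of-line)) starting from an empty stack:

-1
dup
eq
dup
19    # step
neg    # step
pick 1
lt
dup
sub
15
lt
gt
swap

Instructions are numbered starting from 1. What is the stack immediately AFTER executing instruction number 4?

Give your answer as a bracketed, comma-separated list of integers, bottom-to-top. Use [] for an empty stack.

Answer: [1, 1]

Derivation:
Step 1 ('-1'): [-1]
Step 2 ('dup'): [-1, -1]
Step 3 ('eq'): [1]
Step 4 ('dup'): [1, 1]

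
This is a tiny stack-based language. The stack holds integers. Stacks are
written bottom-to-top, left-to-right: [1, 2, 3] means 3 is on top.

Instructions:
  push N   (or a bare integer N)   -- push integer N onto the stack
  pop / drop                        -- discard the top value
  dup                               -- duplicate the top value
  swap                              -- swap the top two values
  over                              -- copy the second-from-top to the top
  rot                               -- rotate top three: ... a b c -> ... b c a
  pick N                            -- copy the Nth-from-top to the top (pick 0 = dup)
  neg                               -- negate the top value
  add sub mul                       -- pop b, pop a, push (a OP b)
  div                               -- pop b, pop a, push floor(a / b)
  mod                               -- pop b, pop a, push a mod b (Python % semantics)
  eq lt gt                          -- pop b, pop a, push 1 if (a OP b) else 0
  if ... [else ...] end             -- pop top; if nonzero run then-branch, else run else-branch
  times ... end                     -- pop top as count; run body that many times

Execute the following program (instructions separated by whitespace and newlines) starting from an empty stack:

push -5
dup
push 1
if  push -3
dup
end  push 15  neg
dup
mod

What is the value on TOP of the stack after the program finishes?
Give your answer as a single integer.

Answer: 0

Derivation:
After 'push -5': [-5]
After 'dup': [-5, -5]
After 'push 1': [-5, -5, 1]
After 'if': [-5, -5]
After 'push -3': [-5, -5, -3]
After 'dup': [-5, -5, -3, -3]
After 'push 15': [-5, -5, -3, -3, 15]
After 'neg': [-5, -5, -3, -3, -15]
After 'dup': [-5, -5, -3, -3, -15, -15]
After 'mod': [-5, -5, -3, -3, 0]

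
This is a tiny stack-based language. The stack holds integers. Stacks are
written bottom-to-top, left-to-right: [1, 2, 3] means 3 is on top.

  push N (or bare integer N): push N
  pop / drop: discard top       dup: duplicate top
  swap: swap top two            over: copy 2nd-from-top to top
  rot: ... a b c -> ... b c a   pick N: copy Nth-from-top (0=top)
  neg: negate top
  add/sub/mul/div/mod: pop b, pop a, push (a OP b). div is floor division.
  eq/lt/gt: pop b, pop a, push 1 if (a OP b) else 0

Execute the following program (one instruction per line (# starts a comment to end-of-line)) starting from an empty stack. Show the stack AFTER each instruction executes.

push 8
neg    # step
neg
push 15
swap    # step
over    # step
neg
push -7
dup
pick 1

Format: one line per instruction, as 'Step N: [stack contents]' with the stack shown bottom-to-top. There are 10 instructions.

Step 1: [8]
Step 2: [-8]
Step 3: [8]
Step 4: [8, 15]
Step 5: [15, 8]
Step 6: [15, 8, 15]
Step 7: [15, 8, -15]
Step 8: [15, 8, -15, -7]
Step 9: [15, 8, -15, -7, -7]
Step 10: [15, 8, -15, -7, -7, -7]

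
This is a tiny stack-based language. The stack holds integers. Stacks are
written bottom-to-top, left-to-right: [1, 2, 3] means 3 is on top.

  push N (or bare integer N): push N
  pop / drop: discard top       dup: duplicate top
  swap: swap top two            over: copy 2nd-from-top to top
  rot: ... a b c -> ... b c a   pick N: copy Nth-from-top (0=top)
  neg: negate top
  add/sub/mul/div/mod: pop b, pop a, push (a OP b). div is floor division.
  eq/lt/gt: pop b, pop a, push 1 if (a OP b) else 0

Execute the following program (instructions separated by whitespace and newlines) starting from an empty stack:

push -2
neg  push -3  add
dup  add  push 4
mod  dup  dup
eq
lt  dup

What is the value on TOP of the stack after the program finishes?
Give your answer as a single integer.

Answer: 0

Derivation:
After 'push -2': [-2]
After 'neg': [2]
After 'push -3': [2, -3]
After 'add': [-1]
After 'dup': [-1, -1]
After 'add': [-2]
After 'push 4': [-2, 4]
After 'mod': [2]
After 'dup': [2, 2]
After 'dup': [2, 2, 2]
After 'eq': [2, 1]
After 'lt': [0]
After 'dup': [0, 0]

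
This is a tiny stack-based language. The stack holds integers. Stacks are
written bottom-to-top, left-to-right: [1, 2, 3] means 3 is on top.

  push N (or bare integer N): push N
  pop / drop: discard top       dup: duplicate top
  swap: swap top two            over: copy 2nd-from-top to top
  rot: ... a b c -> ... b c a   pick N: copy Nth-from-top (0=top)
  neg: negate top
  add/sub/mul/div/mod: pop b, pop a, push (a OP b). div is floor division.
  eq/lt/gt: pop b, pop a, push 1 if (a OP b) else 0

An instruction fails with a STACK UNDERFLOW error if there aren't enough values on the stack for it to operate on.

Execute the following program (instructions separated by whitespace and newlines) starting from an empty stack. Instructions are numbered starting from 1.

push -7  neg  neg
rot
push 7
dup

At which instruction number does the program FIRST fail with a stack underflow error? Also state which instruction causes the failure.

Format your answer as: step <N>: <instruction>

Step 1 ('push -7'): stack = [-7], depth = 1
Step 2 ('neg'): stack = [7], depth = 1
Step 3 ('neg'): stack = [-7], depth = 1
Step 4 ('rot'): needs 3 value(s) but depth is 1 — STACK UNDERFLOW

Answer: step 4: rot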